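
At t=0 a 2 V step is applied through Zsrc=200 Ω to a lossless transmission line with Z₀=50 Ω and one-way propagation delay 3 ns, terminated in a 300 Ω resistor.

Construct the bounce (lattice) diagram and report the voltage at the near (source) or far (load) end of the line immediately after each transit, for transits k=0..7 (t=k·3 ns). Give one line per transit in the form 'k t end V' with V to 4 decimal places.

0 0 source 0.4000
1 3 load 0.6857
2 6 source 0.8571
3 9 load 0.9796
4 12 source 1.0531
5 15 load 1.1055
6 18 source 1.1370
7 21 load 1.1595

Γ_L=0.714286, Γ_S=0.600000; launch V₁=2·50/250=0.400000
k=0 src: V=0.4000
k=1 load: inc=0.400000, refl=0.400000·0.714286=0.2857; V=0.000000+0.400000+0.285714=0.6857
k=2 src: inc=0.285714, refl=0.285714·0.600000=0.1714; V=0.400000+0.285714+0.171429=0.8571
k=3 load: inc=0.171429, refl=0.171429·0.714286=0.1224; V=0.685714+0.171429+0.122449=0.9796
k=4 src: inc=0.122449, refl=0.122449·0.600000=0.0735; V=0.857143+0.122449+0.073469=1.0531
k=5 load: inc=0.073469, refl=0.073469·0.714286=0.0525; V=0.979592+0.073469+0.052478=1.1055
k=6 src: inc=0.052478, refl=0.052478·0.600000=0.0315; V=1.053061+0.052478+0.031487=1.1370
k=7 load: inc=0.031487, refl=0.031487·0.714286=0.0225; V=1.105539+0.031487+0.022491=1.1595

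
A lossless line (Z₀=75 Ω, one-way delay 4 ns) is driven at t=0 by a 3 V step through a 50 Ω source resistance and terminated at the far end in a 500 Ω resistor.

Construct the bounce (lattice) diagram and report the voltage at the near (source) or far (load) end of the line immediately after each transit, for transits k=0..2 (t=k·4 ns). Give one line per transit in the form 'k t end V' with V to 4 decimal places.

0 0 source 1.8000
1 4 load 3.1304
2 8 source 2.8643

Γ_L=0.739130, Γ_S=-0.200000; launch V₁=3·75/125=1.800000
k=0 src: V=1.8000
k=1 load: inc=1.800000, refl=1.800000·0.739130=1.3304; V=0.000000+1.800000+1.330435=3.1304
k=2 src: inc=1.330435, refl=1.330435·-0.200000=-0.2661; V=1.800000+1.330435+-0.266087=2.8643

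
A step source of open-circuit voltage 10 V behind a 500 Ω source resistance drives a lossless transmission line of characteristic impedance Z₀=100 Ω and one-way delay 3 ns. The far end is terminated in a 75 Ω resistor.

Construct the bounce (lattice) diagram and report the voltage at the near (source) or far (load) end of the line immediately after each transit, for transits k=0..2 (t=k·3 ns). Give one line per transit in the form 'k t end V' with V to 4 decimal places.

Γ_L=-0.142857, Γ_S=0.666667; launch V₁=10·100/600=1.666667
k=0 src: V=1.6667
k=1 load: inc=1.666667, refl=1.666667·-0.142857=-0.2381; V=0.000000+1.666667+-0.238095=1.4286
k=2 src: inc=-0.238095, refl=-0.238095·0.666667=-0.1587; V=1.666667+-0.238095+-0.158730=1.2698

0 0 source 1.6667
1 3 load 1.4286
2 6 source 1.2698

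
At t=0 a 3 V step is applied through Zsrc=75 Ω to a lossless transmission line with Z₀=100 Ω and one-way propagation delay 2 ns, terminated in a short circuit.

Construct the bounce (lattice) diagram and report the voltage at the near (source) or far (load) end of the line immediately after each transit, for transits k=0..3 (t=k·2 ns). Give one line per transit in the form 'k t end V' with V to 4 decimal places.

Γ_L=-1.000000, Γ_S=-0.142857; launch V₁=3·100/175=1.714286
k=0 src: V=1.7143
k=1 load: inc=1.714286, refl=1.714286·-1.000000=-1.7143; V=0.000000+1.714286+-1.714286=0.0000
k=2 src: inc=-1.714286, refl=-1.714286·-0.142857=0.2449; V=1.714286+-1.714286+0.244898=0.2449
k=3 load: inc=0.244898, refl=0.244898·-1.000000=-0.2449; V=0.000000+0.244898+-0.244898=0.0000

0 0 source 1.7143
1 2 load 0.0000
2 4 source 0.2449
3 6 load 0.0000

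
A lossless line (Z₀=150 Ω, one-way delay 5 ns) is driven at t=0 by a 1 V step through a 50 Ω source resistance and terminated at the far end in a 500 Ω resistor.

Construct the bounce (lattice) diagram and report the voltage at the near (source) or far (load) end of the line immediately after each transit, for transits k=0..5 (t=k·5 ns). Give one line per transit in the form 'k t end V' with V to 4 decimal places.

Γ_L=0.538462, Γ_S=-0.500000; launch V₁=1·150/200=0.750000
k=0 src: V=0.7500
k=1 load: inc=0.750000, refl=0.750000·0.538462=0.4038; V=0.000000+0.750000+0.403846=1.1538
k=2 src: inc=0.403846, refl=0.403846·-0.500000=-0.2019; V=0.750000+0.403846+-0.201923=0.9519
k=3 load: inc=-0.201923, refl=-0.201923·0.538462=-0.1087; V=1.153846+-0.201923+-0.108728=0.8432
k=4 src: inc=-0.108728, refl=-0.108728·-0.500000=0.0544; V=0.951923+-0.108728+0.054364=0.8976
k=5 load: inc=0.054364, refl=0.054364·0.538462=0.0293; V=0.843195+0.054364+0.029273=0.9268

0 0 source 0.7500
1 5 load 1.1538
2 10 source 0.9519
3 15 load 0.8432
4 20 source 0.8976
5 25 load 0.9268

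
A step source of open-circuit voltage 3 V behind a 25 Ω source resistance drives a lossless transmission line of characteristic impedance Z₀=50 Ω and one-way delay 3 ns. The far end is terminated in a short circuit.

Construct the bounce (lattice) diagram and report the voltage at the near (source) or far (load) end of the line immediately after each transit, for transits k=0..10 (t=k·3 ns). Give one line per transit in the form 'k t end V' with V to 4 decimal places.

0 0 source 2.0000
1 3 load 0.0000
2 6 source 0.6667
3 9 load 0.0000
4 12 source 0.2222
5 15 load 0.0000
6 18 source 0.0741
7 21 load 0.0000
8 24 source 0.0247
9 27 load 0.0000
10 30 source 0.0082

Γ_L=-1.000000, Γ_S=-0.333333; launch V₁=3·50/75=2.000000
k=0 src: V=2.0000
k=1 load: inc=2.000000, refl=2.000000·-1.000000=-2.0000; V=0.000000+2.000000+-2.000000=0.0000
k=2 src: inc=-2.000000, refl=-2.000000·-0.333333=0.6667; V=2.000000+-2.000000+0.666667=0.6667
k=3 load: inc=0.666667, refl=0.666667·-1.000000=-0.6667; V=0.000000+0.666667+-0.666667=0.0000
k=4 src: inc=-0.666667, refl=-0.666667·-0.333333=0.2222; V=0.666667+-0.666667+0.222222=0.2222
k=5 load: inc=0.222222, refl=0.222222·-1.000000=-0.2222; V=0.000000+0.222222+-0.222222=0.0000
k=6 src: inc=-0.222222, refl=-0.222222·-0.333333=0.0741; V=0.222222+-0.222222+0.074074=0.0741
k=7 load: inc=0.074074, refl=0.074074·-1.000000=-0.0741; V=0.000000+0.074074+-0.074074=0.0000
k=8 src: inc=-0.074074, refl=-0.074074·-0.333333=0.0247; V=0.074074+-0.074074+0.024691=0.0247
k=9 load: inc=0.024691, refl=0.024691·-1.000000=-0.0247; V=0.000000+0.024691+-0.024691=0.0000
k=10 src: inc=-0.024691, refl=-0.024691·-0.333333=0.0082; V=0.024691+-0.024691+0.008230=0.0082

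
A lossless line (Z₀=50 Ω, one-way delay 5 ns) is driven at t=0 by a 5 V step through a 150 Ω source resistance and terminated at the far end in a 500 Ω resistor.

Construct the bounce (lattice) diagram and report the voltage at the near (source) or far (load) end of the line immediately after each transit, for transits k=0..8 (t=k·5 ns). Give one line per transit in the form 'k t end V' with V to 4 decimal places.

0 0 source 1.2500
1 5 load 2.2727
2 10 source 2.7841
3 15 load 3.2025
4 20 source 3.4117
5 25 load 3.5828
6 30 source 3.6684
7 35 load 3.7384
8 40 source 3.7734

Γ_L=0.818182, Γ_S=0.500000; launch V₁=5·50/200=1.250000
k=0 src: V=1.2500
k=1 load: inc=1.250000, refl=1.250000·0.818182=1.0227; V=0.000000+1.250000+1.022727=2.2727
k=2 src: inc=1.022727, refl=1.022727·0.500000=0.5114; V=1.250000+1.022727+0.511364=2.7841
k=3 load: inc=0.511364, refl=0.511364·0.818182=0.4184; V=2.272727+0.511364+0.418388=3.2025
k=4 src: inc=0.418388, refl=0.418388·0.500000=0.2092; V=2.784091+0.418388+0.209194=3.4117
k=5 load: inc=0.209194, refl=0.209194·0.818182=0.1712; V=3.202479+0.209194+0.171159=3.5828
k=6 src: inc=0.171159, refl=0.171159·0.500000=0.0856; V=3.411674+0.171159+0.085579=3.6684
k=7 load: inc=0.085579, refl=0.085579·0.818182=0.0700; V=3.582832+0.085579+0.070020=3.7384
k=8 src: inc=0.070020, refl=0.070020·0.500000=0.0350; V=3.668412+0.070020+0.035010=3.7734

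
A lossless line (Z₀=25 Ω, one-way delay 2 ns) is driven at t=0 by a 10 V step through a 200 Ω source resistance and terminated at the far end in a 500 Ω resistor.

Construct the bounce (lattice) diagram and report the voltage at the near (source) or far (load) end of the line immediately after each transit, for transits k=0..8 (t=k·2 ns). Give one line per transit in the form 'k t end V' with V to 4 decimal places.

Γ_L=0.904762, Γ_S=0.777778; launch V₁=10·25/225=1.111111
k=0 src: V=1.1111
k=1 load: inc=1.111111, refl=1.111111·0.904762=1.0053; V=0.000000+1.111111+1.005291=2.1164
k=2 src: inc=1.005291, refl=1.005291·0.777778=0.7819; V=1.111111+1.005291+0.781893=2.8983
k=3 load: inc=0.781893, refl=0.781893·0.904762=0.7074; V=2.116402+0.781893+0.707427=3.6057
k=4 src: inc=0.707427, refl=0.707427·0.777778=0.5502; V=2.898295+0.707427+0.550221=4.1559
k=5 load: inc=0.550221, refl=0.550221·0.904762=0.4978; V=3.605722+0.550221+0.497819=4.6538
k=6 src: inc=0.497819, refl=0.497819·0.777778=0.3872; V=4.155943+0.497819+0.387193=5.0410
k=7 load: inc=0.387193, refl=0.387193·0.904762=0.3503; V=4.653762+0.387193+0.350317=5.3913
k=8 src: inc=0.350317, refl=0.350317·0.777778=0.2725; V=5.040955+0.350317+0.272469=5.6637

0 0 source 1.1111
1 2 load 2.1164
2 4 source 2.8983
3 6 load 3.6057
4 8 source 4.1559
5 10 load 4.6538
6 12 source 5.0410
7 14 load 5.3913
8 16 source 5.6637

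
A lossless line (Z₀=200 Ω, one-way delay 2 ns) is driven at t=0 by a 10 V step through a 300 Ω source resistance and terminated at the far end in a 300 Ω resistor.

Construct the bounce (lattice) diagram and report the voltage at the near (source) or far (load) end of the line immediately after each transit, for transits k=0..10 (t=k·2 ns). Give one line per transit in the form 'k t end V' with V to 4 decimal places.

0 0 source 4.0000
1 2 load 4.8000
2 4 source 4.9600
3 6 load 4.9920
4 8 source 4.9984
5 10 load 4.9997
6 12 source 4.9999
7 14 load 5.0000
8 16 source 5.0000
9 18 load 5.0000
10 20 source 5.0000

Γ_L=0.200000, Γ_S=0.200000; launch V₁=10·200/500=4.000000
k=0 src: V=4.0000
k=1 load: inc=4.000000, refl=4.000000·0.200000=0.8000; V=0.000000+4.000000+0.800000=4.8000
k=2 src: inc=0.800000, refl=0.800000·0.200000=0.1600; V=4.000000+0.800000+0.160000=4.9600
k=3 load: inc=0.160000, refl=0.160000·0.200000=0.0320; V=4.800000+0.160000+0.032000=4.9920
k=4 src: inc=0.032000, refl=0.032000·0.200000=0.0064; V=4.960000+0.032000+0.006400=4.9984
k=5 load: inc=0.006400, refl=0.006400·0.200000=0.0013; V=4.992000+0.006400+0.001280=4.9997
k=6 src: inc=0.001280, refl=0.001280·0.200000=0.0003; V=4.998400+0.001280+0.000256=4.9999
k=7 load: inc=0.000256, refl=0.000256·0.200000=0.0001; V=4.999680+0.000256+0.000051=5.0000
k=8 src: inc=0.000051, refl=0.000051·0.200000=0.0000; V=4.999936+0.000051+0.000010=5.0000
k=9 load: inc=0.000010, refl=0.000010·0.200000=0.0000; V=4.999987+0.000010+0.000002=5.0000
k=10 src: inc=0.000002, refl=0.000002·0.200000=0.0000; V=4.999997+0.000002+0.000000=5.0000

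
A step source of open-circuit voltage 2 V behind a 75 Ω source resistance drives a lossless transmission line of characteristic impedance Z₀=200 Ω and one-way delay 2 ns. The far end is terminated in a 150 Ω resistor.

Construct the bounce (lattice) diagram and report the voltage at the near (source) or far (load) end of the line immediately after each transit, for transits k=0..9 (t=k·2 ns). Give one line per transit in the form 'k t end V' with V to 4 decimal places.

Γ_L=-0.142857, Γ_S=-0.454545; launch V₁=2·200/275=1.454545
k=0 src: V=1.4545
k=1 load: inc=1.454545, refl=1.454545·-0.142857=-0.2078; V=0.000000+1.454545+-0.207792=1.2468
k=2 src: inc=-0.207792, refl=-0.207792·-0.454545=0.0945; V=1.454545+-0.207792+0.094451=1.3412
k=3 load: inc=0.094451, refl=0.094451·-0.142857=-0.0135; V=1.246753+0.094451+-0.013493=1.3277
k=4 src: inc=-0.013493, refl=-0.013493·-0.454545=0.0061; V=1.341204+-0.013493+0.006133=1.3338
k=5 load: inc=0.006133, refl=0.006133·-0.142857=-0.0009; V=1.327711+0.006133+-0.000876=1.3330
k=6 src: inc=-0.000876, refl=-0.000876·-0.454545=0.0004; V=1.333844+-0.000876+0.000398=1.3334
k=7 load: inc=0.000398, refl=0.000398·-0.142857=-0.0001; V=1.332968+0.000398+-0.000057=1.3333
k=8 src: inc=-0.000057, refl=-0.000057·-0.454545=0.0000; V=1.333367+-0.000057+0.000026=1.3333
k=9 load: inc=0.000026, refl=0.000026·-0.142857=-0.0000; V=1.333310+0.000026+-0.000004=1.3333

0 0 source 1.4545
1 2 load 1.2468
2 4 source 1.3412
3 6 load 1.3277
4 8 source 1.3338
5 10 load 1.3330
6 12 source 1.3334
7 14 load 1.3333
8 16 source 1.3333
9 18 load 1.3333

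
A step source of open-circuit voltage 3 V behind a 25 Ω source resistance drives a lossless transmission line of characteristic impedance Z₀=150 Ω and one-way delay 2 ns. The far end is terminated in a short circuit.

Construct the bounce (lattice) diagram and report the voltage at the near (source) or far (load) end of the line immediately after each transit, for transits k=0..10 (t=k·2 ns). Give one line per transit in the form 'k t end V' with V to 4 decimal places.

0 0 source 2.5714
1 2 load 0.0000
2 4 source 1.8367
3 6 load 0.0000
4 8 source 1.3120
5 10 load 0.0000
6 12 source 0.9371
7 14 load 0.0000
8 16 source 0.6694
9 18 load 0.0000
10 20 source 0.4781

Γ_L=-1.000000, Γ_S=-0.714286; launch V₁=3·150/175=2.571429
k=0 src: V=2.5714
k=1 load: inc=2.571429, refl=2.571429·-1.000000=-2.5714; V=0.000000+2.571429+-2.571429=0.0000
k=2 src: inc=-2.571429, refl=-2.571429·-0.714286=1.8367; V=2.571429+-2.571429+1.836735=1.8367
k=3 load: inc=1.836735, refl=1.836735·-1.000000=-1.8367; V=0.000000+1.836735+-1.836735=0.0000
k=4 src: inc=-1.836735, refl=-1.836735·-0.714286=1.3120; V=1.836735+-1.836735+1.311953=1.3120
k=5 load: inc=1.311953, refl=1.311953·-1.000000=-1.3120; V=0.000000+1.311953+-1.311953=0.0000
k=6 src: inc=-1.311953, refl=-1.311953·-0.714286=0.9371; V=1.311953+-1.311953+0.937110=0.9371
k=7 load: inc=0.937110, refl=0.937110·-1.000000=-0.9371; V=0.000000+0.937110+-0.937110=0.0000
k=8 src: inc=-0.937110, refl=-0.937110·-0.714286=0.6694; V=0.937110+-0.937110+0.669364=0.6694
k=9 load: inc=0.669364, refl=0.669364·-1.000000=-0.6694; V=0.000000+0.669364+-0.669364=0.0000
k=10 src: inc=-0.669364, refl=-0.669364·-0.714286=0.4781; V=0.669364+-0.669364+0.478117=0.4781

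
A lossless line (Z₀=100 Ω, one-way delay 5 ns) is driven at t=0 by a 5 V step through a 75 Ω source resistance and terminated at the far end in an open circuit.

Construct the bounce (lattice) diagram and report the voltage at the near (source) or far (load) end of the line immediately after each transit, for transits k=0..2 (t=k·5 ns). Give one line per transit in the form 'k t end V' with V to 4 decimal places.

Γ_L=1.000000, Γ_S=-0.142857; launch V₁=5·100/175=2.857143
k=0 src: V=2.8571
k=1 load: inc=2.857143, refl=2.857143·1.000000=2.8571; V=0.000000+2.857143+2.857143=5.7143
k=2 src: inc=2.857143, refl=2.857143·-0.142857=-0.4082; V=2.857143+2.857143+-0.408163=5.3061

0 0 source 2.8571
1 5 load 5.7143
2 10 source 5.3061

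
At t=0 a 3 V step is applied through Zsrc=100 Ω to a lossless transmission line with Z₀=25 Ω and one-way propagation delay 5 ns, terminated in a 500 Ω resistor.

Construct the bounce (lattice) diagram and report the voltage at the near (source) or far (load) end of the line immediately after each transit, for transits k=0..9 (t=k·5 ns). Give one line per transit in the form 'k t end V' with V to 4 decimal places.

Γ_L=0.904762, Γ_S=0.600000; launch V₁=3·25/125=0.600000
k=0 src: V=0.6000
k=1 load: inc=0.600000, refl=0.600000·0.904762=0.5429; V=0.000000+0.600000+0.542857=1.1429
k=2 src: inc=0.542857, refl=0.542857·0.600000=0.3257; V=0.600000+0.542857+0.325714=1.4686
k=3 load: inc=0.325714, refl=0.325714·0.904762=0.2947; V=1.142857+0.325714+0.294694=1.7633
k=4 src: inc=0.294694, refl=0.294694·0.600000=0.1768; V=1.468571+0.294694+0.176816=1.9401
k=5 load: inc=0.176816, refl=0.176816·0.904762=0.1600; V=1.763265+0.176816+0.159977=2.1001
k=6 src: inc=0.159977, refl=0.159977·0.600000=0.0960; V=1.940082+0.159977+0.095986=2.1960
k=7 load: inc=0.095986, refl=0.095986·0.904762=0.0868; V=2.100058+0.095986+0.086844=2.2829
k=8 src: inc=0.086844, refl=0.086844·0.600000=0.0521; V=2.196044+0.086844+0.052107=2.3350
k=9 load: inc=0.052107, refl=0.052107·0.904762=0.0471; V=2.282889+0.052107+0.047144=2.3821

0 0 source 0.6000
1 5 load 1.1429
2 10 source 1.4686
3 15 load 1.7633
4 20 source 1.9401
5 25 load 2.1001
6 30 source 2.1960
7 35 load 2.2829
8 40 source 2.3350
9 45 load 2.3821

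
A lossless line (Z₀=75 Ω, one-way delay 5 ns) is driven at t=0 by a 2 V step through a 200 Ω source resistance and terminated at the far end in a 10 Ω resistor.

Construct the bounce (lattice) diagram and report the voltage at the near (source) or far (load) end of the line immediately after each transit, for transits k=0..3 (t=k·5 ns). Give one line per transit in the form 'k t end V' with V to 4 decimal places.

0 0 source 0.5455
1 5 load 0.1283
2 10 source -0.0613
3 15 load 0.0837

Γ_L=-0.764706, Γ_S=0.454545; launch V₁=2·75/275=0.545455
k=0 src: V=0.5455
k=1 load: inc=0.545455, refl=0.545455·-0.764706=-0.4171; V=0.000000+0.545455+-0.417112=0.1283
k=2 src: inc=-0.417112, refl=-0.417112·0.454545=-0.1896; V=0.545455+-0.417112+-0.189596=-0.0613
k=3 load: inc=-0.189596, refl=-0.189596·-0.764706=0.1450; V=0.128342+-0.189596+0.144986=0.0837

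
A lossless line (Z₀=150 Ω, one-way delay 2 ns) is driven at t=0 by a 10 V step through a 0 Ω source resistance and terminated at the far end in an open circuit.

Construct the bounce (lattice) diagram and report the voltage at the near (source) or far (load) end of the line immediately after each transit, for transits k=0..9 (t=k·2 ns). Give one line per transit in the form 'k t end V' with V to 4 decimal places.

0 0 source 10.0000
1 2 load 20.0000
2 4 source 10.0000
3 6 load 0.0000
4 8 source 10.0000
5 10 load 20.0000
6 12 source 10.0000
7 14 load 0.0000
8 16 source 10.0000
9 18 load 20.0000

Γ_L=1.000000, Γ_S=-1.000000; launch V₁=10·150/150=10.000000
k=0 src: V=10.0000
k=1 load: inc=10.000000, refl=10.000000·1.000000=10.0000; V=0.000000+10.000000+10.000000=20.0000
k=2 src: inc=10.000000, refl=10.000000·-1.000000=-10.0000; V=10.000000+10.000000+-10.000000=10.0000
k=3 load: inc=-10.000000, refl=-10.000000·1.000000=-10.0000; V=20.000000+-10.000000+-10.000000=0.0000
k=4 src: inc=-10.000000, refl=-10.000000·-1.000000=10.0000; V=10.000000+-10.000000+10.000000=10.0000
k=5 load: inc=10.000000, refl=10.000000·1.000000=10.0000; V=0.000000+10.000000+10.000000=20.0000
k=6 src: inc=10.000000, refl=10.000000·-1.000000=-10.0000; V=10.000000+10.000000+-10.000000=10.0000
k=7 load: inc=-10.000000, refl=-10.000000·1.000000=-10.0000; V=20.000000+-10.000000+-10.000000=0.0000
k=8 src: inc=-10.000000, refl=-10.000000·-1.000000=10.0000; V=10.000000+-10.000000+10.000000=10.0000
k=9 load: inc=10.000000, refl=10.000000·1.000000=10.0000; V=0.000000+10.000000+10.000000=20.0000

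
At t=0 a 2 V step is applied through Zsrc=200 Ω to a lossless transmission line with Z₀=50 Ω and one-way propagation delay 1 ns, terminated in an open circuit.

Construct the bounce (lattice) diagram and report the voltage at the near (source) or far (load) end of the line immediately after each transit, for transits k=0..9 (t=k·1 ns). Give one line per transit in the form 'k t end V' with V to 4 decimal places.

Γ_L=1.000000, Γ_S=0.600000; launch V₁=2·50/250=0.400000
k=0 src: V=0.4000
k=1 load: inc=0.400000, refl=0.400000·1.000000=0.4000; V=0.000000+0.400000+0.400000=0.8000
k=2 src: inc=0.400000, refl=0.400000·0.600000=0.2400; V=0.400000+0.400000+0.240000=1.0400
k=3 load: inc=0.240000, refl=0.240000·1.000000=0.2400; V=0.800000+0.240000+0.240000=1.2800
k=4 src: inc=0.240000, refl=0.240000·0.600000=0.1440; V=1.040000+0.240000+0.144000=1.4240
k=5 load: inc=0.144000, refl=0.144000·1.000000=0.1440; V=1.280000+0.144000+0.144000=1.5680
k=6 src: inc=0.144000, refl=0.144000·0.600000=0.0864; V=1.424000+0.144000+0.086400=1.6544
k=7 load: inc=0.086400, refl=0.086400·1.000000=0.0864; V=1.568000+0.086400+0.086400=1.7408
k=8 src: inc=0.086400, refl=0.086400·0.600000=0.0518; V=1.654400+0.086400+0.051840=1.7926
k=9 load: inc=0.051840, refl=0.051840·1.000000=0.0518; V=1.740800+0.051840+0.051840=1.8445

0 0 source 0.4000
1 1 load 0.8000
2 2 source 1.0400
3 3 load 1.2800
4 4 source 1.4240
5 5 load 1.5680
6 6 source 1.6544
7 7 load 1.7408
8 8 source 1.7926
9 9 load 1.8445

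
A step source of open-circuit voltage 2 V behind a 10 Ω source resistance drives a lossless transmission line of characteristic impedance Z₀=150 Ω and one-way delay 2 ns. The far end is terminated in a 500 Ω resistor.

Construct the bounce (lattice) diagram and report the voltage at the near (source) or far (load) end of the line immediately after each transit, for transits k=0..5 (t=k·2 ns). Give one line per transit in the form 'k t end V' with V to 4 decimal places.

Γ_L=0.538462, Γ_S=-0.875000; launch V₁=2·150/160=1.875000
k=0 src: V=1.8750
k=1 load: inc=1.875000, refl=1.875000·0.538462=1.0096; V=0.000000+1.875000+1.009615=2.8846
k=2 src: inc=1.009615, refl=1.009615·-0.875000=-0.8834; V=1.875000+1.009615+-0.883413=2.0012
k=3 load: inc=-0.883413, refl=-0.883413·0.538462=-0.4757; V=2.884615+-0.883413+-0.475684=1.5255
k=4 src: inc=-0.475684, refl=-0.475684·-0.875000=0.4162; V=2.001202+-0.475684+0.416224=1.9417
k=5 load: inc=0.416224, refl=0.416224·0.538462=0.2241; V=1.525518+0.416224+0.224120=2.1659

0 0 source 1.8750
1 2 load 2.8846
2 4 source 2.0012
3 6 load 1.5255
4 8 source 1.9417
5 10 load 2.1659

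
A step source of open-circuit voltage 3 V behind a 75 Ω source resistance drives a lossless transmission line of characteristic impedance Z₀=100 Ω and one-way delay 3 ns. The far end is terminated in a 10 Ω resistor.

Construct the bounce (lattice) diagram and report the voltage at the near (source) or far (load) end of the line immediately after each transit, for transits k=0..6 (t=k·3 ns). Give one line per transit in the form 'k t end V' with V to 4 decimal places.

Γ_L=-0.818182, Γ_S=-0.142857; launch V₁=3·100/175=1.714286
k=0 src: V=1.7143
k=1 load: inc=1.714286, refl=1.714286·-0.818182=-1.4026; V=0.000000+1.714286+-1.402597=0.3117
k=2 src: inc=-1.402597, refl=-1.402597·-0.142857=0.2004; V=1.714286+-1.402597+0.200371=0.5121
k=3 load: inc=0.200371, refl=0.200371·-0.818182=-0.1639; V=0.311688+0.200371+-0.163940=0.3481
k=4 src: inc=-0.163940, refl=-0.163940·-0.142857=0.0234; V=0.512059+-0.163940+0.023420=0.3715
k=5 load: inc=0.023420, refl=0.023420·-0.818182=-0.0192; V=0.348119+0.023420+-0.019162=0.3524
k=6 src: inc=-0.019162, refl=-0.019162·-0.142857=0.0027; V=0.371539+-0.019162+0.002737=0.3551

0 0 source 1.7143
1 3 load 0.3117
2 6 source 0.5121
3 9 load 0.3481
4 12 source 0.3715
5 15 load 0.3524
6 18 source 0.3551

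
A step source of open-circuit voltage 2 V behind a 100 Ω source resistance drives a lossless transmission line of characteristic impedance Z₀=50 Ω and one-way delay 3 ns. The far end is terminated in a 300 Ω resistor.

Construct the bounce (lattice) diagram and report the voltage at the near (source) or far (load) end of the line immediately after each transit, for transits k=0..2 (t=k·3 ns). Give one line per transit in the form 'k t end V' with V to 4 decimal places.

Γ_L=0.714286, Γ_S=0.333333; launch V₁=2·50/150=0.666667
k=0 src: V=0.6667
k=1 load: inc=0.666667, refl=0.666667·0.714286=0.4762; V=0.000000+0.666667+0.476190=1.1429
k=2 src: inc=0.476190, refl=0.476190·0.333333=0.1587; V=0.666667+0.476190+0.158730=1.3016

0 0 source 0.6667
1 3 load 1.1429
2 6 source 1.3016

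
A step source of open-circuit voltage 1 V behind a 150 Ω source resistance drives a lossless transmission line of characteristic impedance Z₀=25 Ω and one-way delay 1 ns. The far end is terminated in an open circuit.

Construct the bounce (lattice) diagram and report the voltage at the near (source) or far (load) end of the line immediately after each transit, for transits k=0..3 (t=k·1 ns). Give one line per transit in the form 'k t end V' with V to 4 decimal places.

Γ_L=1.000000, Γ_S=0.714286; launch V₁=1·25/175=0.142857
k=0 src: V=0.1429
k=1 load: inc=0.142857, refl=0.142857·1.000000=0.1429; V=0.000000+0.142857+0.142857=0.2857
k=2 src: inc=0.142857, refl=0.142857·0.714286=0.1020; V=0.142857+0.142857+0.102041=0.3878
k=3 load: inc=0.102041, refl=0.102041·1.000000=0.1020; V=0.285714+0.102041+0.102041=0.4898

0 0 source 0.1429
1 1 load 0.2857
2 2 source 0.3878
3 3 load 0.4898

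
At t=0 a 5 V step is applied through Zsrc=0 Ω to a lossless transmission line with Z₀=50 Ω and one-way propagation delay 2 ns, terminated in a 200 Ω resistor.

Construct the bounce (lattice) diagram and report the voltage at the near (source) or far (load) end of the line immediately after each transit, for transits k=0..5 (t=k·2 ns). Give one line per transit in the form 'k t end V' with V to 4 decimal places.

0 0 source 5.0000
1 2 load 8.0000
2 4 source 5.0000
3 6 load 3.2000
4 8 source 5.0000
5 10 load 6.0800

Γ_L=0.600000, Γ_S=-1.000000; launch V₁=5·50/50=5.000000
k=0 src: V=5.0000
k=1 load: inc=5.000000, refl=5.000000·0.600000=3.0000; V=0.000000+5.000000+3.000000=8.0000
k=2 src: inc=3.000000, refl=3.000000·-1.000000=-3.0000; V=5.000000+3.000000+-3.000000=5.0000
k=3 load: inc=-3.000000, refl=-3.000000·0.600000=-1.8000; V=8.000000+-3.000000+-1.800000=3.2000
k=4 src: inc=-1.800000, refl=-1.800000·-1.000000=1.8000; V=5.000000+-1.800000+1.800000=5.0000
k=5 load: inc=1.800000, refl=1.800000·0.600000=1.0800; V=3.200000+1.800000+1.080000=6.0800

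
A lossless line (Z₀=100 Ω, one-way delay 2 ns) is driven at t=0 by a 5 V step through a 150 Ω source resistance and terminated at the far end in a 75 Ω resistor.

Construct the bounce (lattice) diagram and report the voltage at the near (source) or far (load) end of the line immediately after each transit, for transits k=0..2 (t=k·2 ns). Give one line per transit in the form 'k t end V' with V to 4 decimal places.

0 0 source 2.0000
1 2 load 1.7143
2 4 source 1.6571

Γ_L=-0.142857, Γ_S=0.200000; launch V₁=5·100/250=2.000000
k=0 src: V=2.0000
k=1 load: inc=2.000000, refl=2.000000·-0.142857=-0.2857; V=0.000000+2.000000+-0.285714=1.7143
k=2 src: inc=-0.285714, refl=-0.285714·0.200000=-0.0571; V=2.000000+-0.285714+-0.057143=1.6571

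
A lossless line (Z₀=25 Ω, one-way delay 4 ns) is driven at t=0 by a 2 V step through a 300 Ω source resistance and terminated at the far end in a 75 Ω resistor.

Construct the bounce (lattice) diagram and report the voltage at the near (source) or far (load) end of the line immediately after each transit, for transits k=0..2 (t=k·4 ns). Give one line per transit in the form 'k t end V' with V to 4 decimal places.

Γ_L=0.500000, Γ_S=0.846154; launch V₁=2·25/325=0.153846
k=0 src: V=0.1538
k=1 load: inc=0.153846, refl=0.153846·0.500000=0.0769; V=0.000000+0.153846+0.076923=0.2308
k=2 src: inc=0.076923, refl=0.076923·0.846154=0.0651; V=0.153846+0.076923+0.065089=0.2959

0 0 source 0.1538
1 4 load 0.2308
2 8 source 0.2959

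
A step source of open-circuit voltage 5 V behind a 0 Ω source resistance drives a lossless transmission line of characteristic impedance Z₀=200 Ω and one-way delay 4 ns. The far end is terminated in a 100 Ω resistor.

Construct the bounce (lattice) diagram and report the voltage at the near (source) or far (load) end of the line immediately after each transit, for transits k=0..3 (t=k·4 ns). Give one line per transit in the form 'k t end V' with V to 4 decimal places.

0 0 source 5.0000
1 4 load 3.3333
2 8 source 5.0000
3 12 load 4.4444

Γ_L=-0.333333, Γ_S=-1.000000; launch V₁=5·200/200=5.000000
k=0 src: V=5.0000
k=1 load: inc=5.000000, refl=5.000000·-0.333333=-1.6667; V=0.000000+5.000000+-1.666667=3.3333
k=2 src: inc=-1.666667, refl=-1.666667·-1.000000=1.6667; V=5.000000+-1.666667+1.666667=5.0000
k=3 load: inc=1.666667, refl=1.666667·-0.333333=-0.5556; V=3.333333+1.666667+-0.555556=4.4444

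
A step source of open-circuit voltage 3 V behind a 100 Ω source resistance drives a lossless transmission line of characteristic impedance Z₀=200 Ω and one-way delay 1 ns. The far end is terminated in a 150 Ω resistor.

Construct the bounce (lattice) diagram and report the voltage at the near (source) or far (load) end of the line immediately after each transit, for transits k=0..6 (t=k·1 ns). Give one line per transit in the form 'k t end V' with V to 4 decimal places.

0 0 source 2.0000
1 1 load 1.7143
2 2 source 1.8095
3 3 load 1.7959
4 4 source 1.8005
5 5 load 1.7998
6 6 source 1.8000

Γ_L=-0.142857, Γ_S=-0.333333; launch V₁=3·200/300=2.000000
k=0 src: V=2.0000
k=1 load: inc=2.000000, refl=2.000000·-0.142857=-0.2857; V=0.000000+2.000000+-0.285714=1.7143
k=2 src: inc=-0.285714, refl=-0.285714·-0.333333=0.0952; V=2.000000+-0.285714+0.095238=1.8095
k=3 load: inc=0.095238, refl=0.095238·-0.142857=-0.0136; V=1.714286+0.095238+-0.013605=1.7959
k=4 src: inc=-0.013605, refl=-0.013605·-0.333333=0.0045; V=1.809524+-0.013605+0.004535=1.8005
k=5 load: inc=0.004535, refl=0.004535·-0.142857=-0.0006; V=1.795918+0.004535+-0.000648=1.7998
k=6 src: inc=-0.000648, refl=-0.000648·-0.333333=0.0002; V=1.800454+-0.000648+0.000216=1.8000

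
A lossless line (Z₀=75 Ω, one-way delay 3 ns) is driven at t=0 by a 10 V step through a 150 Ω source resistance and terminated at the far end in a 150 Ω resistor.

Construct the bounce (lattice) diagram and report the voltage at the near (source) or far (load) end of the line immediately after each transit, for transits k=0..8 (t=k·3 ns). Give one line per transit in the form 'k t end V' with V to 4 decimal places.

0 0 source 3.3333
1 3 load 4.4444
2 6 source 4.8148
3 9 load 4.9383
4 12 source 4.9794
5 15 load 4.9931
6 18 source 4.9977
7 21 load 4.9992
8 24 source 4.9997

Γ_L=0.333333, Γ_S=0.333333; launch V₁=10·75/225=3.333333
k=0 src: V=3.3333
k=1 load: inc=3.333333, refl=3.333333·0.333333=1.1111; V=0.000000+3.333333+1.111111=4.4444
k=2 src: inc=1.111111, refl=1.111111·0.333333=0.3704; V=3.333333+1.111111+0.370370=4.8148
k=3 load: inc=0.370370, refl=0.370370·0.333333=0.1235; V=4.444444+0.370370+0.123457=4.9383
k=4 src: inc=0.123457, refl=0.123457·0.333333=0.0412; V=4.814815+0.123457+0.041152=4.9794
k=5 load: inc=0.041152, refl=0.041152·0.333333=0.0137; V=4.938272+0.041152+0.013717=4.9931
k=6 src: inc=0.013717, refl=0.013717·0.333333=0.0046; V=4.979424+0.013717+0.004572=4.9977
k=7 load: inc=0.004572, refl=0.004572·0.333333=0.0015; V=4.993141+0.004572+0.001524=4.9992
k=8 src: inc=0.001524, refl=0.001524·0.333333=0.0005; V=4.997714+0.001524+0.000508=4.9997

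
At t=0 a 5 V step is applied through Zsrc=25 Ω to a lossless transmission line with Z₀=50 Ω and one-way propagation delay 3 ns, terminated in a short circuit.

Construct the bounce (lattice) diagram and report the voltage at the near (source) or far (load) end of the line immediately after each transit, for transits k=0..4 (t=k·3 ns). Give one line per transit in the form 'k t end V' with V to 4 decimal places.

0 0 source 3.3333
1 3 load 0.0000
2 6 source 1.1111
3 9 load 0.0000
4 12 source 0.3704

Γ_L=-1.000000, Γ_S=-0.333333; launch V₁=5·50/75=3.333333
k=0 src: V=3.3333
k=1 load: inc=3.333333, refl=3.333333·-1.000000=-3.3333; V=0.000000+3.333333+-3.333333=0.0000
k=2 src: inc=-3.333333, refl=-3.333333·-0.333333=1.1111; V=3.333333+-3.333333+1.111111=1.1111
k=3 load: inc=1.111111, refl=1.111111·-1.000000=-1.1111; V=0.000000+1.111111+-1.111111=0.0000
k=4 src: inc=-1.111111, refl=-1.111111·-0.333333=0.3704; V=1.111111+-1.111111+0.370370=0.3704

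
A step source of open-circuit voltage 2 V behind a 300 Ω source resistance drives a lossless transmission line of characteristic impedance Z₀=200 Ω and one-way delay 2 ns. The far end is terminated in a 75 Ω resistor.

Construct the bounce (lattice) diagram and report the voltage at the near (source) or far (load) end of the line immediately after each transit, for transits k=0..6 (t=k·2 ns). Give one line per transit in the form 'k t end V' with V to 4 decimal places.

Γ_L=-0.454545, Γ_S=0.200000; launch V₁=2·200/500=0.800000
k=0 src: V=0.8000
k=1 load: inc=0.800000, refl=0.800000·-0.454545=-0.3636; V=0.000000+0.800000+-0.363636=0.4364
k=2 src: inc=-0.363636, refl=-0.363636·0.200000=-0.0727; V=0.800000+-0.363636+-0.072727=0.3636
k=3 load: inc=-0.072727, refl=-0.072727·-0.454545=0.0331; V=0.436364+-0.072727+0.033058=0.3967
k=4 src: inc=0.033058, refl=0.033058·0.200000=0.0066; V=0.363636+0.033058+0.006612=0.4033
k=5 load: inc=0.006612, refl=0.006612·-0.454545=-0.0030; V=0.396694+0.006612+-0.003005=0.4003
k=6 src: inc=-0.003005, refl=-0.003005·0.200000=-0.0006; V=0.403306+-0.003005+-0.000601=0.3997

0 0 source 0.8000
1 2 load 0.4364
2 4 source 0.3636
3 6 load 0.3967
4 8 source 0.4033
5 10 load 0.4003
6 12 source 0.3997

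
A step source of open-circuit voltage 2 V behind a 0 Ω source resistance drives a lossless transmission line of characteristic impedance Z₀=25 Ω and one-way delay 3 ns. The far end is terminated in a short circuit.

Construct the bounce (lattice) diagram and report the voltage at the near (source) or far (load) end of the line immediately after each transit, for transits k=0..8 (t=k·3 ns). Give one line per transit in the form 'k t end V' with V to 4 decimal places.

Γ_L=-1.000000, Γ_S=-1.000000; launch V₁=2·25/25=2.000000
k=0 src: V=2.0000
k=1 load: inc=2.000000, refl=2.000000·-1.000000=-2.0000; V=0.000000+2.000000+-2.000000=0.0000
k=2 src: inc=-2.000000, refl=-2.000000·-1.000000=2.0000; V=2.000000+-2.000000+2.000000=2.0000
k=3 load: inc=2.000000, refl=2.000000·-1.000000=-2.0000; V=0.000000+2.000000+-2.000000=0.0000
k=4 src: inc=-2.000000, refl=-2.000000·-1.000000=2.0000; V=2.000000+-2.000000+2.000000=2.0000
k=5 load: inc=2.000000, refl=2.000000·-1.000000=-2.0000; V=0.000000+2.000000+-2.000000=0.0000
k=6 src: inc=-2.000000, refl=-2.000000·-1.000000=2.0000; V=2.000000+-2.000000+2.000000=2.0000
k=7 load: inc=2.000000, refl=2.000000·-1.000000=-2.0000; V=0.000000+2.000000+-2.000000=0.0000
k=8 src: inc=-2.000000, refl=-2.000000·-1.000000=2.0000; V=2.000000+-2.000000+2.000000=2.0000

0 0 source 2.0000
1 3 load 0.0000
2 6 source 2.0000
3 9 load 0.0000
4 12 source 2.0000
5 15 load 0.0000
6 18 source 2.0000
7 21 load 0.0000
8 24 source 2.0000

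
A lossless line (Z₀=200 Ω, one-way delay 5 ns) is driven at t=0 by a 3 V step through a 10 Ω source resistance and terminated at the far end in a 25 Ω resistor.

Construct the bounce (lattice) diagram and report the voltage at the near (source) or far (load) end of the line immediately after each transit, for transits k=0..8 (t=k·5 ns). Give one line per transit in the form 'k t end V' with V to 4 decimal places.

0 0 source 2.8571
1 5 load 0.6349
2 10 source 2.6455
3 15 load 1.0817
4 20 source 2.4966
5 25 load 1.3961
6 30 source 2.3918
7 35 load 1.6174
8 40 source 2.3180

Γ_L=-0.777778, Γ_S=-0.904762; launch V₁=3·200/210=2.857143
k=0 src: V=2.8571
k=1 load: inc=2.857143, refl=2.857143·-0.777778=-2.2222; V=0.000000+2.857143+-2.222222=0.6349
k=2 src: inc=-2.222222, refl=-2.222222·-0.904762=2.0106; V=2.857143+-2.222222+2.010582=2.6455
k=3 load: inc=2.010582, refl=2.010582·-0.777778=-1.5638; V=0.634921+2.010582+-1.563786=1.0817
k=4 src: inc=-1.563786, refl=-1.563786·-0.904762=1.4149; V=2.645503+-1.563786+1.414854=2.4966
k=5 load: inc=1.414854, refl=1.414854·-0.777778=-1.1004; V=1.081717+1.414854+-1.100442=1.3961
k=6 src: inc=-1.100442, refl=-1.100442·-0.904762=0.9956; V=2.496571+-1.100442+0.995638=2.3918
k=7 load: inc=0.995638, refl=0.995638·-0.777778=-0.7744; V=1.396129+0.995638+-0.774385=1.6174
k=8 src: inc=-0.774385, refl=-0.774385·-0.904762=0.7006; V=2.391767+-0.774385+0.700634=2.3180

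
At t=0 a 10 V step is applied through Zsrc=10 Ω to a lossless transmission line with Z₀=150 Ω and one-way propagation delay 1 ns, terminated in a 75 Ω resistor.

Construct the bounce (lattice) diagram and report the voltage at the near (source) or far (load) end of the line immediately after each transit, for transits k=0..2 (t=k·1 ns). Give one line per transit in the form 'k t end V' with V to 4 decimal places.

Γ_L=-0.333333, Γ_S=-0.875000; launch V₁=10·150/160=9.375000
k=0 src: V=9.3750
k=1 load: inc=9.375000, refl=9.375000·-0.333333=-3.1250; V=0.000000+9.375000+-3.125000=6.2500
k=2 src: inc=-3.125000, refl=-3.125000·-0.875000=2.7344; V=9.375000+-3.125000+2.734375=8.9844

0 0 source 9.3750
1 1 load 6.2500
2 2 source 8.9844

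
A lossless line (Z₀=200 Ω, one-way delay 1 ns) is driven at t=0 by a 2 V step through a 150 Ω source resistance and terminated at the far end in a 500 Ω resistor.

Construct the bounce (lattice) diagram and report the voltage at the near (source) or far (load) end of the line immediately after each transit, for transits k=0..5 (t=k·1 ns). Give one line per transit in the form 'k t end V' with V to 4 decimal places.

0 0 source 1.1429
1 1 load 1.6327
2 2 source 1.5627
3 3 load 1.5327
4 4 source 1.5370
5 5 load 1.5388

Γ_L=0.428571, Γ_S=-0.142857; launch V₁=2·200/350=1.142857
k=0 src: V=1.1429
k=1 load: inc=1.142857, refl=1.142857·0.428571=0.4898; V=0.000000+1.142857+0.489796=1.6327
k=2 src: inc=0.489796, refl=0.489796·-0.142857=-0.0700; V=1.142857+0.489796+-0.069971=1.5627
k=3 load: inc=-0.069971, refl=-0.069971·0.428571=-0.0300; V=1.632653+-0.069971+-0.029988=1.5327
k=4 src: inc=-0.029988, refl=-0.029988·-0.142857=0.0043; V=1.562682+-0.029988+0.004284=1.5370
k=5 load: inc=0.004284, refl=0.004284·0.428571=0.0018; V=1.532695+0.004284+0.001836=1.5388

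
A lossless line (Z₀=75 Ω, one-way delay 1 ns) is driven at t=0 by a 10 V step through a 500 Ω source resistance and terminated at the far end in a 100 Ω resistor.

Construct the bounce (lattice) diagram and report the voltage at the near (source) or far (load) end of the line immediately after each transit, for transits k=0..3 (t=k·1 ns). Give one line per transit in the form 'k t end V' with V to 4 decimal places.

Γ_L=0.142857, Γ_S=0.739130; launch V₁=10·75/575=1.304348
k=0 src: V=1.3043
k=1 load: inc=1.304348, refl=1.304348·0.142857=0.1863; V=0.000000+1.304348+0.186335=1.4907
k=2 src: inc=0.186335, refl=0.186335·0.739130=0.1377; V=1.304348+0.186335+0.137726=1.6284
k=3 load: inc=0.137726, refl=0.137726·0.142857=0.0197; V=1.490683+0.137726+0.019675=1.6481

0 0 source 1.3043
1 1 load 1.4907
2 2 source 1.6284
3 3 load 1.6481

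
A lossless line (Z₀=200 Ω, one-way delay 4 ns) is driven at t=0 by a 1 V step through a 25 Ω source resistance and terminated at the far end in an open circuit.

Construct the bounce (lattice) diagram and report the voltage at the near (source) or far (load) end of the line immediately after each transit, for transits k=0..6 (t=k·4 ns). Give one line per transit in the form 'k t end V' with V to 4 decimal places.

0 0 source 0.8889
1 4 load 1.7778
2 8 source 1.0864
3 12 load 0.3951
4 16 source 0.9328
5 20 load 1.4705
6 24 source 1.0523

Γ_L=1.000000, Γ_S=-0.777778; launch V₁=1·200/225=0.888889
k=0 src: V=0.8889
k=1 load: inc=0.888889, refl=0.888889·1.000000=0.8889; V=0.000000+0.888889+0.888889=1.7778
k=2 src: inc=0.888889, refl=0.888889·-0.777778=-0.6914; V=0.888889+0.888889+-0.691358=1.0864
k=3 load: inc=-0.691358, refl=-0.691358·1.000000=-0.6914; V=1.777778+-0.691358+-0.691358=0.3951
k=4 src: inc=-0.691358, refl=-0.691358·-0.777778=0.5377; V=1.086420+-0.691358+0.537723=0.9328
k=5 load: inc=0.537723, refl=0.537723·1.000000=0.5377; V=0.395062+0.537723+0.537723=1.4705
k=6 src: inc=0.537723, refl=0.537723·-0.777778=-0.4182; V=0.932785+0.537723+-0.418229=1.0523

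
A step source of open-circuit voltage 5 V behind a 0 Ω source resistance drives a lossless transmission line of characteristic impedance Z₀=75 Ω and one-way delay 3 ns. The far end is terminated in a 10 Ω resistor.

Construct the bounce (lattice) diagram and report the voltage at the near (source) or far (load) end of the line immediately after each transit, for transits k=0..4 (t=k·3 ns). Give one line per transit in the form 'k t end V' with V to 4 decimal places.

Γ_L=-0.764706, Γ_S=-1.000000; launch V₁=5·75/75=5.000000
k=0 src: V=5.0000
k=1 load: inc=5.000000, refl=5.000000·-0.764706=-3.8235; V=0.000000+5.000000+-3.823529=1.1765
k=2 src: inc=-3.823529, refl=-3.823529·-1.000000=3.8235; V=5.000000+-3.823529+3.823529=5.0000
k=3 load: inc=3.823529, refl=3.823529·-0.764706=-2.9239; V=1.176471+3.823529+-2.923875=2.0761
k=4 src: inc=-2.923875, refl=-2.923875·-1.000000=2.9239; V=5.000000+-2.923875+2.923875=5.0000

0 0 source 5.0000
1 3 load 1.1765
2 6 source 5.0000
3 9 load 2.0761
4 12 source 5.0000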